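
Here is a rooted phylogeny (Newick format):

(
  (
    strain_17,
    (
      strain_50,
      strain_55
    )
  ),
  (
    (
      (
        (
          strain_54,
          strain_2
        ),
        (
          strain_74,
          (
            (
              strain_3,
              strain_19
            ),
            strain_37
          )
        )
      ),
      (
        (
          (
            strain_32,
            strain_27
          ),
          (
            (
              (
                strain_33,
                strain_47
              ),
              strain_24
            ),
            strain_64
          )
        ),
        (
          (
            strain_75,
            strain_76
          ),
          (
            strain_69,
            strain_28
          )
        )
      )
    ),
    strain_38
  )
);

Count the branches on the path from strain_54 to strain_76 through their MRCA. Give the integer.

7

The MRCA of strain_54 and strain_76 is the node subtending (((strain_54,strain_2),(strain_74,((strain_3,strain_19),strain_37))),(((strain_32,strain_27),(((strain_33,strain_47),strain_24),strain_64)),((strain_75,strain_76),(strain_69,strain_28)))).
From strain_54 up to that node: 3 branches. From strain_76 up to the same node: 4 branches. Total: 3 + 4 = 7.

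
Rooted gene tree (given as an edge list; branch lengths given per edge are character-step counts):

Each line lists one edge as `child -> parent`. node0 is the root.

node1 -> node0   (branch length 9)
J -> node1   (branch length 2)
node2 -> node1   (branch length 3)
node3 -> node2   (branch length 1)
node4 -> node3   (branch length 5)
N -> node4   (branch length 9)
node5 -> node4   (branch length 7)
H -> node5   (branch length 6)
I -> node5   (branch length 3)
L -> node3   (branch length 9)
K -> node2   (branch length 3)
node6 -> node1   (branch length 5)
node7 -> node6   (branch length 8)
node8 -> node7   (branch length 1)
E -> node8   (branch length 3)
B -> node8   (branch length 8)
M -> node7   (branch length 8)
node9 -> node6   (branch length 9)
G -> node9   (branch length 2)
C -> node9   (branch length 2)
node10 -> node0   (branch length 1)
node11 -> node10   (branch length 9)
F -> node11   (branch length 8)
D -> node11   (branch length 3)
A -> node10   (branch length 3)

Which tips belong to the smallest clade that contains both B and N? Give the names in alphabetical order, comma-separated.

B, C, E, G, H, I, J, K, L, M, N

Tracing B: it sits inside (E,B).
Tracing N: it sits inside (N,(H,I)).
The smallest clade enclosing both is (J,(((N,(H,I)),L),K),(((E,B),M),(G,C))); the answer is its 11 terminal taxa in alphabetical order.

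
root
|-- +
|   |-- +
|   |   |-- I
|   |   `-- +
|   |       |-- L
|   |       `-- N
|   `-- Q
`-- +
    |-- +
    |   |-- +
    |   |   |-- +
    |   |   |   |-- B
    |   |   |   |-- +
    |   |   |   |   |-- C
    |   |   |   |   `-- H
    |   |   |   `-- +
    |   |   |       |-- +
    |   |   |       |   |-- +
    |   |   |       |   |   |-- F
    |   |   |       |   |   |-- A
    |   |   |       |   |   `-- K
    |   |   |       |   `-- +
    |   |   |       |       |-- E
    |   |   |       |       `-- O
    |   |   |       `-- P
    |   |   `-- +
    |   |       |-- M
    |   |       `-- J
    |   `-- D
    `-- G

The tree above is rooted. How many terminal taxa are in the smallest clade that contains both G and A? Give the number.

The MRCA of G and A is the node subtending ((((B,(C,H),(((F,A,K),(E,O)),P)),(M,J)),D),G).
That clade contains 13 terminal taxa: A, B, C, D, E, F, G, H, J, K, M, O, P.

13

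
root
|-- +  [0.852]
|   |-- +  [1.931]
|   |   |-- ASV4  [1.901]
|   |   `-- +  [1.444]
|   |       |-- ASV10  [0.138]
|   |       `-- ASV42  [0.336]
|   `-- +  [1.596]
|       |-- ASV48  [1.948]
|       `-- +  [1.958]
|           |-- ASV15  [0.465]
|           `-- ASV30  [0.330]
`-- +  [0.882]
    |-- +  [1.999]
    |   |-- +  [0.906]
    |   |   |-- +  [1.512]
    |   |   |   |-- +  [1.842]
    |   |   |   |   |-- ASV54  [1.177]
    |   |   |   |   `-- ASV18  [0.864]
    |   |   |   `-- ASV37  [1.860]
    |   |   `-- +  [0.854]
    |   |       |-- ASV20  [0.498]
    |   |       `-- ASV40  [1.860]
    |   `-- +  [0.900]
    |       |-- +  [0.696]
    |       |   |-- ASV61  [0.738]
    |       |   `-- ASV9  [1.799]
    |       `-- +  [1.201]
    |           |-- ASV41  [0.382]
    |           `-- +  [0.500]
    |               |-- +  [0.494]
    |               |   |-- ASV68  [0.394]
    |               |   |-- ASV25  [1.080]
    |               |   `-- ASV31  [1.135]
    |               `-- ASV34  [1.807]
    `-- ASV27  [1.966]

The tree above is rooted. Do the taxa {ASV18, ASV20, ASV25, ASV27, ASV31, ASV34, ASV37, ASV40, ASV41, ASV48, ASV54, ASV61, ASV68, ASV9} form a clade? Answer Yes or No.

The MRCA of the listed taxa is the root, so the smallest clade containing them is the whole tree.
That clade also contains ASV10, ASV15, ASV30, ASV4, ASV42, which are not in the proposed group, so the group is not monophyletic.

No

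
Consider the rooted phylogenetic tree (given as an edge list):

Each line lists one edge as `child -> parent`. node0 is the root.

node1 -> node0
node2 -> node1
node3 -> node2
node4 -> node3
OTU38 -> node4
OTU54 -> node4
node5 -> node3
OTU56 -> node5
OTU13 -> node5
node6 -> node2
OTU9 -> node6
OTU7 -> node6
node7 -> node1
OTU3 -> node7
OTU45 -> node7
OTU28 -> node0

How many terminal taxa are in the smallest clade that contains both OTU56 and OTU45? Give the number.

8

The MRCA of OTU56 and OTU45 is the node subtending ((((OTU38,OTU54),(OTU56,OTU13)),(OTU9,OTU7)),(OTU3,OTU45)).
That clade contains 8 terminal taxa: OTU13, OTU3, OTU38, OTU45, OTU54, OTU56, OTU7, OTU9.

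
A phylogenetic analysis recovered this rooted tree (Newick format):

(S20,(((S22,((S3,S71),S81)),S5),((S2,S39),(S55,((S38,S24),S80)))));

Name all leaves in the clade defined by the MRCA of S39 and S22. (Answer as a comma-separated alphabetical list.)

Tracing S39: it sits inside (S2,S39).
Tracing S22: it sits inside (S22,((S3,S71),S81)).
The smallest clade enclosing both is (((S22,((S3,S71),S81)),S5),((S2,S39),(S55,((S38,S24),S80)))); the answer is its 11 terminal taxa in alphabetical order.

S2, S22, S24, S3, S38, S39, S5, S55, S71, S80, S81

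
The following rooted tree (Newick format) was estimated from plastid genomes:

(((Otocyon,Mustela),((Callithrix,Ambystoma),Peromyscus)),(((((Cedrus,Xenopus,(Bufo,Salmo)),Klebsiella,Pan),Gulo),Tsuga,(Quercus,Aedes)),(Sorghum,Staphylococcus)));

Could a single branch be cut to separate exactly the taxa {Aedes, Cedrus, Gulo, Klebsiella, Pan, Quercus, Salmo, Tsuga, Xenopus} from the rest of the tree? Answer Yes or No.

No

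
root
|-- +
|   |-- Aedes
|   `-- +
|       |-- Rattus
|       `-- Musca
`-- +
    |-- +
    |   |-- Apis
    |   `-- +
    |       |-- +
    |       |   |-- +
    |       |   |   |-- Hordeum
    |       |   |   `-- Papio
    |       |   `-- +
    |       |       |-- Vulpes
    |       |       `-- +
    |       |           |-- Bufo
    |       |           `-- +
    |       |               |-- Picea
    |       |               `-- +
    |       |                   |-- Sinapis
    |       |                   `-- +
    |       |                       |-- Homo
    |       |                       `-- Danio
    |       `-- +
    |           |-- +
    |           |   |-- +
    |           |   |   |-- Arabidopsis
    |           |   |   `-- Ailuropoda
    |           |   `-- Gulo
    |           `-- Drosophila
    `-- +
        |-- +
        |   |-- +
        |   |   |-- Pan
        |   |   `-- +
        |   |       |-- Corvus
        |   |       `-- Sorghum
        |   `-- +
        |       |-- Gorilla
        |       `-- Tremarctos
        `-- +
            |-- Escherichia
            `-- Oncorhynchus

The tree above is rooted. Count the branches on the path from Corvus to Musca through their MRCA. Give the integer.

9

The MRCA of Corvus and Musca is the root of the tree.
From Corvus up to that node: 6 branches. From Musca up to the same node: 3 branches. Total: 6 + 3 = 9.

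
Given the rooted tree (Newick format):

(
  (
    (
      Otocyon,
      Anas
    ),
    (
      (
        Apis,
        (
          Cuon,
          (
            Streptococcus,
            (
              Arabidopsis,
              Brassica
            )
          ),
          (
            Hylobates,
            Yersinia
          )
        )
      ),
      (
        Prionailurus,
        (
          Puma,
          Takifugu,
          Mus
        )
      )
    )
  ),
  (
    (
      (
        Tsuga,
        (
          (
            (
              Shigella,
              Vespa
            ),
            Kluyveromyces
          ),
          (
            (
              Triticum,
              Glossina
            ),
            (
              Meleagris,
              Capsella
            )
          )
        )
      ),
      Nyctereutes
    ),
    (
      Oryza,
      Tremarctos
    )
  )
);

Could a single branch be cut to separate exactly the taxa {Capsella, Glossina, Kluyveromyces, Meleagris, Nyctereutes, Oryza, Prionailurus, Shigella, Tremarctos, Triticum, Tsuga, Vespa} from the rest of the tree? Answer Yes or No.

No

The MRCA of the listed taxa is the root, so the smallest clade containing them is the whole tree.
That clade also contains Anas, Apis, Arabidopsis, Brassica, Cuon, Hylobates, Mus, Otocyon, Puma, Streptococcus, Takifugu, Yersinia, which are not in the proposed group, so the group is not monophyletic.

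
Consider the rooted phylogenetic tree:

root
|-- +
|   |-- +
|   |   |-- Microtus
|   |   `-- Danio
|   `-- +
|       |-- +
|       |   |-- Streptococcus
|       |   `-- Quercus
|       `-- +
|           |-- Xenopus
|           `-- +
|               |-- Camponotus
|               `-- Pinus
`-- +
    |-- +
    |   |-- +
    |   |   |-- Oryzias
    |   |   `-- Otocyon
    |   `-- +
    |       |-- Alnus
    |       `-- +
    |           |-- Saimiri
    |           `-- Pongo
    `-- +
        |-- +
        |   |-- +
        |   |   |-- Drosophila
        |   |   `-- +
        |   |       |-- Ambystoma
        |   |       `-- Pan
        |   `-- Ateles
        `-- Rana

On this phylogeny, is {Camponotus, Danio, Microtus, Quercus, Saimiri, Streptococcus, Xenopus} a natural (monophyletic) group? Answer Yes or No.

The MRCA of the listed taxa is the root, so the smallest clade containing them is the whole tree.
That clade also contains Alnus, Ambystoma, Ateles, Drosophila, Oryzias, Otocyon, Pan, Pinus, Pongo, Rana, which are not in the proposed group, so the group is not monophyletic.

No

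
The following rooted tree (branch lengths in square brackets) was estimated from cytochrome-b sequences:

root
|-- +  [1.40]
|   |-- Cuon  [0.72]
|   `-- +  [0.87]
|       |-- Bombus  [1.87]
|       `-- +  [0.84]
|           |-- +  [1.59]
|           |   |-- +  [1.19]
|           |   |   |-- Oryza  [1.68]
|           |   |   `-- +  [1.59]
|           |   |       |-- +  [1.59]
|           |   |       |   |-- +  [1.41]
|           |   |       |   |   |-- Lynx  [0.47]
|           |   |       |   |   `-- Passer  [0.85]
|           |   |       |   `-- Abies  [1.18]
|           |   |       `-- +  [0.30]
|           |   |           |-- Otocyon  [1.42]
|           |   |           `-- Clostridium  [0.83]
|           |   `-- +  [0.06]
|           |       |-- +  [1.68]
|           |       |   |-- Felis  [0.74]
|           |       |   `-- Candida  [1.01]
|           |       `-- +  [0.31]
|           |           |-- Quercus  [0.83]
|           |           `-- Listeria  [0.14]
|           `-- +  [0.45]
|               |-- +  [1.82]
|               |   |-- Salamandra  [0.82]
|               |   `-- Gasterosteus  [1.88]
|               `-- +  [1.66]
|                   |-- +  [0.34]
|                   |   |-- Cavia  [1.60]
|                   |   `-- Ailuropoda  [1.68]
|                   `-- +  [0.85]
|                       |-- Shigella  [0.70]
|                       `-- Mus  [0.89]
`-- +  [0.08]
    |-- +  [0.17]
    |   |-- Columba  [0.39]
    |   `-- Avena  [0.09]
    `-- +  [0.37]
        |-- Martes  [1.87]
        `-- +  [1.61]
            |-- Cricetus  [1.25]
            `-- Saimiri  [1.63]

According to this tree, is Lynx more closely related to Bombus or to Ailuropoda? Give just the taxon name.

Ailuropoda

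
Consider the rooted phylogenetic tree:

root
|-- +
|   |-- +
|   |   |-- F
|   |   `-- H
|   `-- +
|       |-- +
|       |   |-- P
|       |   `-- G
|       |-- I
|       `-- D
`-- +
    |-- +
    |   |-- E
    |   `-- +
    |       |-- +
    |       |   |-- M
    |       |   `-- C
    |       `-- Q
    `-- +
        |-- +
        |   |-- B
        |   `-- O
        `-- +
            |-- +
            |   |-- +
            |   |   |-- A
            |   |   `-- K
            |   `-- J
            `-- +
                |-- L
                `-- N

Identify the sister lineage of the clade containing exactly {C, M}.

Q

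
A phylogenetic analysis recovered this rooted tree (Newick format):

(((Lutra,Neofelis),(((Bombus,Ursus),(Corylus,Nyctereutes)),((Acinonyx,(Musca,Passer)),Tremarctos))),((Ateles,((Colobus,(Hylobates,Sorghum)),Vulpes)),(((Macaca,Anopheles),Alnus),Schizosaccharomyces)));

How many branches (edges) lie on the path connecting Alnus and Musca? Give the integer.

The MRCA of Alnus and Musca is the root of the tree.
From Alnus up to that node: 4 branches. From Musca up to the same node: 6 branches. Total: 4 + 6 = 10.

10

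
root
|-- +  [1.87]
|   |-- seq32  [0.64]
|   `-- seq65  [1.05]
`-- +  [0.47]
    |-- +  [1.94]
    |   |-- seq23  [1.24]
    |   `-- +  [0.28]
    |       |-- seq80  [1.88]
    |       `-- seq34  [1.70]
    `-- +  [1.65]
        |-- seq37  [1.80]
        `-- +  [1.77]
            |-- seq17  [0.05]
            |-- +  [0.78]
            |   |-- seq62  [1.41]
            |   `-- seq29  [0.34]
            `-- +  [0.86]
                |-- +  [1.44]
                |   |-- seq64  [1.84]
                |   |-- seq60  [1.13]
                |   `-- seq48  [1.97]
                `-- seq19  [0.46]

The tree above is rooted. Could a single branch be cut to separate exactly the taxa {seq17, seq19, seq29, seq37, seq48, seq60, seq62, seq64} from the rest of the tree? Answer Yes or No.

The most recent common ancestor of these taxa subtends (seq37,(seq17,(seq62,seq29),((seq64,seq60,seq48),seq19))).
That clade has exactly 8 tips — every listed taxon and nothing else — so the group is monophyletic.

Yes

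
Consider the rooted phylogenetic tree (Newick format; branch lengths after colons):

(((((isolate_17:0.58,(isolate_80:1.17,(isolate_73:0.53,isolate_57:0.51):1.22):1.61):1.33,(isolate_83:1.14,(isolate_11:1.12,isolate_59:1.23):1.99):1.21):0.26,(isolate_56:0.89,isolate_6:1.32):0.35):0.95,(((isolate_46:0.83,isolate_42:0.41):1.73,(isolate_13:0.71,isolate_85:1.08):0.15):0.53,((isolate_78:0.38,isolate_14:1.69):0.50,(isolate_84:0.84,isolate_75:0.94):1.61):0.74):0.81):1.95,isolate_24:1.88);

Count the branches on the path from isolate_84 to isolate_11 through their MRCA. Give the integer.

9

The MRCA of isolate_84 and isolate_11 is the node subtending ((((isolate_17,(isolate_80,(isolate_73,isolate_57))),(isolate_83,(isolate_11,isolate_59))),(isolate_56,isolate_6)),(((isolate_46,isolate_42),(isolate_13,isolate_85)),((isolate_78,isolate_14),(isolate_84,isolate_75)))).
From isolate_84 up to that node: 4 branches. From isolate_11 up to the same node: 5 branches. Total: 4 + 5 = 9.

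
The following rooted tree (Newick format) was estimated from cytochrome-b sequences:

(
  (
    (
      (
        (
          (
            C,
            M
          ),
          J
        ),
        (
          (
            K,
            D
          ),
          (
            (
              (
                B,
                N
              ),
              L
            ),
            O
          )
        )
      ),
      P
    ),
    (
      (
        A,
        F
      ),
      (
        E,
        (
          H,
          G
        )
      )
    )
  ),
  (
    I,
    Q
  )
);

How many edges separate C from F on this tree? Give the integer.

8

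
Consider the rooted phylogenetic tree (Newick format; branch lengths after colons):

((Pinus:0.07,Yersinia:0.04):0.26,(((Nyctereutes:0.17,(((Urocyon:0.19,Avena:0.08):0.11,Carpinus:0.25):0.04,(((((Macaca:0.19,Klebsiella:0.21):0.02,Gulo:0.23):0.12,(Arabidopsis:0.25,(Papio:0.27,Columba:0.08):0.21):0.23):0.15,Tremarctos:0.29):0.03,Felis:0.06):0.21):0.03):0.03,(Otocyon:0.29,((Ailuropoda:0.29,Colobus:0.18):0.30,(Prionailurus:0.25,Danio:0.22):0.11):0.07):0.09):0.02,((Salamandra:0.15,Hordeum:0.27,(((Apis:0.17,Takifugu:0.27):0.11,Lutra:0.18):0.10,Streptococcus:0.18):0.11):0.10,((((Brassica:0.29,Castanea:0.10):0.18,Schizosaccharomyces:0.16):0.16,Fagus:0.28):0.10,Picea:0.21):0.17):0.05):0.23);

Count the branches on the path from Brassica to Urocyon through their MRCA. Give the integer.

The MRCA of Brassica and Urocyon is the node subtending (((Nyctereutes,(((Urocyon,Avena),Carpinus),(((((Macaca,Klebsiella),Gulo),(Arabidopsis,(Papio,Columba))),Tremarctos),Felis))),(Otocyon,((Ailuropoda,Colobus),(Prionailurus,Danio)))),((Salamandra,Hordeum,(((Apis,Takifugu),Lutra),Streptococcus)),((((Brassica,Castanea),Schizosaccharomyces),Fagus),Picea))).
From Brassica up to that node: 6 branches. From Urocyon up to the same node: 6 branches. Total: 6 + 6 = 12.

12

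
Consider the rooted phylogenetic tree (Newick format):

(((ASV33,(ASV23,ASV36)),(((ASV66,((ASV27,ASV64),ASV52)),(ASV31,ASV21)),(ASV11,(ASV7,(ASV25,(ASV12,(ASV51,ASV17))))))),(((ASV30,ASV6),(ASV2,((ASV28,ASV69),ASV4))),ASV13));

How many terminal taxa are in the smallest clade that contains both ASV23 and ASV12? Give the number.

15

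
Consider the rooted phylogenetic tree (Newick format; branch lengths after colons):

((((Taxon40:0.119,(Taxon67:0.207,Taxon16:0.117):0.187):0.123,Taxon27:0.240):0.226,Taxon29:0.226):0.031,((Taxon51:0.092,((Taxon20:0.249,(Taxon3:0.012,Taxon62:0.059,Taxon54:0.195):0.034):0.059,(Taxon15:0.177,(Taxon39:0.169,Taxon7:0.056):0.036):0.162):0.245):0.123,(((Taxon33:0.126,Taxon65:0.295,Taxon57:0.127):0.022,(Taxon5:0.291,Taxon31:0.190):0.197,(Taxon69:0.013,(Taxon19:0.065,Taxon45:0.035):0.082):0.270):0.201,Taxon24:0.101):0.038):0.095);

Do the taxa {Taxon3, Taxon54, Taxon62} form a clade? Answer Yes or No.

The most recent common ancestor of these taxa subtends (Taxon3,Taxon62,Taxon54).
That clade has exactly 3 tips — every listed taxon and nothing else — so the group is monophyletic.

Yes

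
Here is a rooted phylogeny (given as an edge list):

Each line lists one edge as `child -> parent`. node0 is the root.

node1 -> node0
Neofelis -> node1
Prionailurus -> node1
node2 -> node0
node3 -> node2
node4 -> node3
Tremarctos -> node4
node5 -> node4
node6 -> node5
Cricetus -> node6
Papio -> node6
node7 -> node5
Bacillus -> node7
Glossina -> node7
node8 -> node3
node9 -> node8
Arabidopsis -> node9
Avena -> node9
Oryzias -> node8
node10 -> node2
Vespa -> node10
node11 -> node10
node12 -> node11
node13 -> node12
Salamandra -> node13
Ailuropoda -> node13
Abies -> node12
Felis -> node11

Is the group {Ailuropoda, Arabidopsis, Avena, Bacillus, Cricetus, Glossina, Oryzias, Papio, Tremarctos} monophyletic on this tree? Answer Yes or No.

The MRCA of the listed taxa subtends (((Tremarctos,((Cricetus,Papio),(Bacillus,Glossina))),((Arabidopsis,Avena),Oryzias)),(Vespa,(((Salamandra,Ailuropoda),Abies),Felis))).
That clade also contains Abies, Felis, Salamandra, Vespa, which are not in the proposed group, so the group is not monophyletic.

No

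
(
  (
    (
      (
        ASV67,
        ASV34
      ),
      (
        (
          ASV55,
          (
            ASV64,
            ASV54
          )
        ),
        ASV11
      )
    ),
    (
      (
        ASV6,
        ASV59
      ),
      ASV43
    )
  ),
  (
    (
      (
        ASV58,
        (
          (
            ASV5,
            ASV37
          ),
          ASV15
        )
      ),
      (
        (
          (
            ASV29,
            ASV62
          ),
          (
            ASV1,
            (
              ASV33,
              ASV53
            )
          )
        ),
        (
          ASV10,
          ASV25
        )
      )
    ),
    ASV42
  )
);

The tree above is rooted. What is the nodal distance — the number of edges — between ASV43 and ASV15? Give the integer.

8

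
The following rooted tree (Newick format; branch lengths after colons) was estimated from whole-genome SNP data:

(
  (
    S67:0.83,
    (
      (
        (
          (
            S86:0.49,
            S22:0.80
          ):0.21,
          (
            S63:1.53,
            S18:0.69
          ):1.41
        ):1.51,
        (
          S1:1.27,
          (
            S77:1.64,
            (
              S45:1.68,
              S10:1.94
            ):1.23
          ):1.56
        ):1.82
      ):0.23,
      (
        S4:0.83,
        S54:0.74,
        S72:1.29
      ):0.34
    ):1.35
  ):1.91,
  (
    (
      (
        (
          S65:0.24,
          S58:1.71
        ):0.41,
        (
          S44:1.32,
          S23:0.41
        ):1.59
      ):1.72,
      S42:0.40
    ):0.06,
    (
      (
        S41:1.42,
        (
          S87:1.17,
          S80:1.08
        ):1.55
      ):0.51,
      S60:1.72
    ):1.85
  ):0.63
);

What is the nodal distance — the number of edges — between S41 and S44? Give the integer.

7

The MRCA of S41 and S44 is the node subtending ((((S65,S58),(S44,S23)),S42),((S41,(S87,S80)),S60)).
From S41 up to that node: 3 branches. From S44 up to the same node: 4 branches. Total: 3 + 4 = 7.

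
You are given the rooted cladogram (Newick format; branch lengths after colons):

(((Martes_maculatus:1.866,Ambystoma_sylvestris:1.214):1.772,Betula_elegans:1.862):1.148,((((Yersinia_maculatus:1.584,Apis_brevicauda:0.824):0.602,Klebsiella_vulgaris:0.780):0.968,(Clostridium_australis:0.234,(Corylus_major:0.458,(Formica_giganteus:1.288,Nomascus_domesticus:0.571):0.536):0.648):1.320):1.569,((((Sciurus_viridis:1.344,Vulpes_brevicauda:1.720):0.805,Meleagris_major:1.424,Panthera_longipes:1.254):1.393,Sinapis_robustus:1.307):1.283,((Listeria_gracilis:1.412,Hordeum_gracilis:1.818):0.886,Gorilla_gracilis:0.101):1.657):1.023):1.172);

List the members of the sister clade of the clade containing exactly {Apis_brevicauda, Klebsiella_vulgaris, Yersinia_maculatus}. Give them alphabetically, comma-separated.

The clade containing exactly {Apis_brevicauda, Klebsiella_vulgaris, Yersinia_maculatus} attaches to the tree at the node subtending (((Yersinia_maculatus,Apis_brevicauda),Klebsiella_vulgaris),(Clostridium_australis,(Corylus_major,(Formica_giganteus,Nomascus_domesticus)))).
The other lineage descending from that same node — the sister group — is (Clostridium_australis,(Corylus_major,(Formica_giganteus,Nomascus_domesticus))); its 4 tips in alphabetical order are the answer.

Clostridium_australis, Corylus_major, Formica_giganteus, Nomascus_domesticus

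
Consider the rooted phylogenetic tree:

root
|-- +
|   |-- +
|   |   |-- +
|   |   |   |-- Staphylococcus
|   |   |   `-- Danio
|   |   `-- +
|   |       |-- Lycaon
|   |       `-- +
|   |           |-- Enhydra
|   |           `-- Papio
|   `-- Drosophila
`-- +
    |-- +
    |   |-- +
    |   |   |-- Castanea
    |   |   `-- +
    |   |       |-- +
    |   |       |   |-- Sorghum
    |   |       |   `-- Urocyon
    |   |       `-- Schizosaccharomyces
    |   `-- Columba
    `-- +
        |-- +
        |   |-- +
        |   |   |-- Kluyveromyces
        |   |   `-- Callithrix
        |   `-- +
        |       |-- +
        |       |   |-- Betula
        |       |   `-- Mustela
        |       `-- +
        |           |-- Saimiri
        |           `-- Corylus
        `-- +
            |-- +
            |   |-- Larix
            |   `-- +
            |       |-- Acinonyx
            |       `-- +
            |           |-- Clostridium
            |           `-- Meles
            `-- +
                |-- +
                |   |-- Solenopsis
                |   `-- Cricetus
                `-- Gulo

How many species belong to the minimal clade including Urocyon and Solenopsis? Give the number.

18

The MRCA of Urocyon and Solenopsis is the node subtending (((Castanea,((Sorghum,Urocyon),Schizosaccharomyces)),Columba),(((Kluyveromyces,Callithrix),((Betula,Mustela),(Saimiri,Corylus))),((Larix,(Acinonyx,(Clostridium,Meles))),((Solenopsis,Cricetus),Gulo)))).
That clade contains 18 terminal taxa: Acinonyx, Betula, Callithrix, Castanea, Clostridium, Columba, Corylus, Cricetus, Gulo, Kluyveromyces, Larix, Meles, Mustela, Saimiri, Schizosaccharomyces, Solenopsis, Sorghum, Urocyon.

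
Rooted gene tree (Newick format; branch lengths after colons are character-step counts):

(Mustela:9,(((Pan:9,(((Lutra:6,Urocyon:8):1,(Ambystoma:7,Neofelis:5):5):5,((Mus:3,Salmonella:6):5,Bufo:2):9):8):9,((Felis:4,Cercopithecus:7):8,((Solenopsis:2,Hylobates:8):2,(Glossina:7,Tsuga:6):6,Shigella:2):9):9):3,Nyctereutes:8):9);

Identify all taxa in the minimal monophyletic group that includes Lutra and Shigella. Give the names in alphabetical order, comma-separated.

Tracing Lutra: it sits inside (Lutra,Urocyon).
Tracing Shigella: it sits inside ((Solenopsis,Hylobates),(Glossina,Tsuga),Shigella).
The smallest clade enclosing both is ((Pan,(((Lutra,Urocyon),(Ambystoma,Neofelis)),((Mus,Salmonella),Bufo))),((Felis,Cercopithecus),((Solenopsis,Hylobates),(Glossina,Tsuga),Shigella))); the answer is its 15 terminal taxa in alphabetical order.

Ambystoma, Bufo, Cercopithecus, Felis, Glossina, Hylobates, Lutra, Mus, Neofelis, Pan, Salmonella, Shigella, Solenopsis, Tsuga, Urocyon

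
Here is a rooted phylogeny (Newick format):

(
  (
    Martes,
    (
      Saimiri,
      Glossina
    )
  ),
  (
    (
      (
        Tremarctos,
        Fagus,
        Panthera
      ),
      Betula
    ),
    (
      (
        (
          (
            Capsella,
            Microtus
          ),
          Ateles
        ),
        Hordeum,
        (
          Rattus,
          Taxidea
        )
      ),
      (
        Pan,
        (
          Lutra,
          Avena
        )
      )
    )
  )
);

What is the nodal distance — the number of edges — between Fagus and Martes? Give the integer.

The MRCA of Fagus and Martes is the root of the tree.
From Fagus up to that node: 4 branches. From Martes up to the same node: 2 branches. Total: 4 + 2 = 6.

6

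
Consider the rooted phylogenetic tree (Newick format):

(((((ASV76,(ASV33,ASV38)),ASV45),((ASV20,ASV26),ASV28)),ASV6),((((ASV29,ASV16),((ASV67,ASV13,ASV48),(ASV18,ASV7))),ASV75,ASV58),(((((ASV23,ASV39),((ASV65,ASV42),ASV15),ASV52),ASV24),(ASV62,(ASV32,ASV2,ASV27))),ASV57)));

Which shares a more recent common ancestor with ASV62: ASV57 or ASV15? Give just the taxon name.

The MRCA of ASV62 and ASV15 subtends ((((ASV23,ASV39),((ASV65,ASV42),ASV15),ASV52),ASV24),(ASV62,(ASV32,ASV2,ASV27))) (11 taxa).
The MRCA of ASV62 and ASV57 subtends (((((ASV23,ASV39),((ASV65,ASV42),ASV15),ASV52),ASV24),(ASV62,(ASV32,ASV2,ASV27))),ASV57) (12 taxa).
The first is nested inside the second, so ASV62 shares a more recent common ancestor with ASV15.

ASV15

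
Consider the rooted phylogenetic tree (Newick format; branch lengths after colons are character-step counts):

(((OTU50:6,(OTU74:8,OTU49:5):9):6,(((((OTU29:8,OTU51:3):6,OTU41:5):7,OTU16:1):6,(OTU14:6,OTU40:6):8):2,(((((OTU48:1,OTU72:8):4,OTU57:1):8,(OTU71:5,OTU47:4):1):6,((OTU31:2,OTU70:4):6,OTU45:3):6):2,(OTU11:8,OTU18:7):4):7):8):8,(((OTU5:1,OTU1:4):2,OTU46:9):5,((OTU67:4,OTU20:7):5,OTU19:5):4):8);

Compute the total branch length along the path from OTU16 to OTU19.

The path runs OTU16 → … → MRCA → … → OTU19; the MRCA is the root of the tree.
Branch lengths along that path: 1 + 6 + 2 + 8 + 8 + 8 + 4 + 5 = 42.

42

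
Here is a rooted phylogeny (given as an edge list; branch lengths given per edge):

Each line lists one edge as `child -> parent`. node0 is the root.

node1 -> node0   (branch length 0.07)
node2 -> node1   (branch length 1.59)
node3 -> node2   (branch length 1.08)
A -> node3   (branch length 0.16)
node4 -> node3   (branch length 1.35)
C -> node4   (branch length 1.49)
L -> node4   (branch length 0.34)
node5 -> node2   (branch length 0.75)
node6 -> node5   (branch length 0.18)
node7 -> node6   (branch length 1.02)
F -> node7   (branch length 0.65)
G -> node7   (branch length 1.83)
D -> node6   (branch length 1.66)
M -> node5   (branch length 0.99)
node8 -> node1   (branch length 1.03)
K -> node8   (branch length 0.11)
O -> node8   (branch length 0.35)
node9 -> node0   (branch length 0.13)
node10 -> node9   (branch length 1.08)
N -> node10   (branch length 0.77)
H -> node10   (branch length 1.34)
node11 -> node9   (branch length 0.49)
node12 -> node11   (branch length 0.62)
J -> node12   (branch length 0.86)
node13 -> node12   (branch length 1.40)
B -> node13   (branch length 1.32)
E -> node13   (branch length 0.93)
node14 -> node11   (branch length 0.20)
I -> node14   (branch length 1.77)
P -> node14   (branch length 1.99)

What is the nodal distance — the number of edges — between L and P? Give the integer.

The MRCA of L and P is the root of the tree.
From L up to that node: 5 branches. From P up to the same node: 4 branches. Total: 5 + 4 = 9.

9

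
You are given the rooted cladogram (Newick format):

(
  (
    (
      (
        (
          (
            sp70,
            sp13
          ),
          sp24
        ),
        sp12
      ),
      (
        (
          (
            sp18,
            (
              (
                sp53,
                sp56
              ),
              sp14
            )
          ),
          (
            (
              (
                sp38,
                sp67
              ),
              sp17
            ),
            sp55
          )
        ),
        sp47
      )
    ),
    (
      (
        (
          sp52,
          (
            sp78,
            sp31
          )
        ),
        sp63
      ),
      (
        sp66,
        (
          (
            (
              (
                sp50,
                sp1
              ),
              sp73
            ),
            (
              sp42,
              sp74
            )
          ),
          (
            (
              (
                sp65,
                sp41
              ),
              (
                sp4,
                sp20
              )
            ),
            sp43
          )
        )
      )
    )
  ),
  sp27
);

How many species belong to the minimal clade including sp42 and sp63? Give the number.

15

The MRCA of sp42 and sp63 is the node subtending (((sp52,(sp78,sp31)),sp63),(sp66,((((sp50,sp1),sp73),(sp42,sp74)),(((sp65,sp41),(sp4,sp20)),sp43)))).
That clade contains 15 terminal taxa: sp1, sp20, sp31, sp4, sp41, sp42, sp43, sp50, sp52, sp63, sp65, sp66, sp73, sp74, sp78.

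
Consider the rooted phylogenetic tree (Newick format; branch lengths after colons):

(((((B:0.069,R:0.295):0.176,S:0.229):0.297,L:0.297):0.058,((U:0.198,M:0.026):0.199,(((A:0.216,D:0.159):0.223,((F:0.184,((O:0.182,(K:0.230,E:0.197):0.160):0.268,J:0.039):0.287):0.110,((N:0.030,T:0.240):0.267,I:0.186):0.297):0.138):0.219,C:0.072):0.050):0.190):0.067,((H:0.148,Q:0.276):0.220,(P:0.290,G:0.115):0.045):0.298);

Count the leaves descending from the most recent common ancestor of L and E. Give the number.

17

The MRCA of L and E is the node subtending ((((B,R),S),L),((U,M),(((A,D),((F,((O,(K,E)),J)),((N,T),I))),C))).
That clade contains 17 terminal taxa: A, B, C, D, E, F, I, J, K, L, M, N, O, R, S, T, U.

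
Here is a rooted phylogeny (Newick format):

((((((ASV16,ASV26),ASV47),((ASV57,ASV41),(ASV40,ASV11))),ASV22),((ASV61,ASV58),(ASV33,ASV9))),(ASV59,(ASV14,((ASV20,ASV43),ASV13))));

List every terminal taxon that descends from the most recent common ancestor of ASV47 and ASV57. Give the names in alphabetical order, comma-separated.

ASV11, ASV16, ASV26, ASV40, ASV41, ASV47, ASV57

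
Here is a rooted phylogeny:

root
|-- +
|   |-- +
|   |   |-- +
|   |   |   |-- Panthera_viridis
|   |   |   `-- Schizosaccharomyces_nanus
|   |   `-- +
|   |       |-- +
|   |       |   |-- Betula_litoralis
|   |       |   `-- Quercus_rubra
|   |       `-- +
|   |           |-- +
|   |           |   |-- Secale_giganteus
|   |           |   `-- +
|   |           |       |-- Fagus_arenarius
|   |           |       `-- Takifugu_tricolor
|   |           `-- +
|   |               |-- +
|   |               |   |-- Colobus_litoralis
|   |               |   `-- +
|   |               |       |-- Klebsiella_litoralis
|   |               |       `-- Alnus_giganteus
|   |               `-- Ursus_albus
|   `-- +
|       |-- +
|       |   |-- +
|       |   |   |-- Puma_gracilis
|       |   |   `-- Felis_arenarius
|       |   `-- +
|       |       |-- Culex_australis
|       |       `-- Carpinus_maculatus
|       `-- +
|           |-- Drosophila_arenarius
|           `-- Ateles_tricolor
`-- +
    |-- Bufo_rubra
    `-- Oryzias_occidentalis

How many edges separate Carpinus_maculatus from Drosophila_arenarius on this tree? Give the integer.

The MRCA of Carpinus_maculatus and Drosophila_arenarius is the node subtending (((Puma_gracilis,Felis_arenarius),(Culex_australis,Carpinus_maculatus)),(Drosophila_arenarius,Ateles_tricolor)).
From Carpinus_maculatus up to that node: 3 branches. From Drosophila_arenarius up to the same node: 2 branches. Total: 3 + 2 = 5.

5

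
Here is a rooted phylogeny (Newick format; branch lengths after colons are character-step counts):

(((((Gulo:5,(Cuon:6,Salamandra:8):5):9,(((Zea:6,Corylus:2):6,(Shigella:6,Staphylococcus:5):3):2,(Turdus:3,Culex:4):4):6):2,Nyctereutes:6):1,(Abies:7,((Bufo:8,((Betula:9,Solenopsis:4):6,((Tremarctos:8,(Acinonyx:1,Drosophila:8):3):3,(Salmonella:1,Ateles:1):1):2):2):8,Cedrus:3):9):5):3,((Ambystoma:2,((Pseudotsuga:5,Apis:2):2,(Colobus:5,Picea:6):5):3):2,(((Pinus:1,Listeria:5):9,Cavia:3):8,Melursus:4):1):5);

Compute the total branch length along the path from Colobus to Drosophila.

The path runs Colobus → … → MRCA → … → Drosophila; the MRCA is the root of the tree.
Branch lengths along that path: 5 + 5 + 3 + 2 + 5 + 3 + 5 + 9 + 8 + 2 + 2 + 3 + 3 + 8 = 63.

63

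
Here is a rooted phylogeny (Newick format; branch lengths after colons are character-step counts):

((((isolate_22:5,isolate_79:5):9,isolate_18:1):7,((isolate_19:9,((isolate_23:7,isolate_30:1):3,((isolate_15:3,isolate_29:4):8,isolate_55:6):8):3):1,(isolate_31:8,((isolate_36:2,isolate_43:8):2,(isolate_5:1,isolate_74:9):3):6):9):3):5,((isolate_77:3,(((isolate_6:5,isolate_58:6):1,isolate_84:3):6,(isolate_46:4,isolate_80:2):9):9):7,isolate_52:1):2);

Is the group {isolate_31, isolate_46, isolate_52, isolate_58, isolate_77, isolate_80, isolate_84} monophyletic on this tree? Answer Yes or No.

No

The MRCA of the listed taxa is the root, so the smallest clade containing them is the whole tree.
That clade also contains isolate_15, isolate_18, isolate_19, isolate_22, isolate_23, isolate_29, isolate_30, isolate_36, isolate_43, isolate_5, isolate_55, isolate_6, isolate_74, isolate_79, which are not in the proposed group, so the group is not monophyletic.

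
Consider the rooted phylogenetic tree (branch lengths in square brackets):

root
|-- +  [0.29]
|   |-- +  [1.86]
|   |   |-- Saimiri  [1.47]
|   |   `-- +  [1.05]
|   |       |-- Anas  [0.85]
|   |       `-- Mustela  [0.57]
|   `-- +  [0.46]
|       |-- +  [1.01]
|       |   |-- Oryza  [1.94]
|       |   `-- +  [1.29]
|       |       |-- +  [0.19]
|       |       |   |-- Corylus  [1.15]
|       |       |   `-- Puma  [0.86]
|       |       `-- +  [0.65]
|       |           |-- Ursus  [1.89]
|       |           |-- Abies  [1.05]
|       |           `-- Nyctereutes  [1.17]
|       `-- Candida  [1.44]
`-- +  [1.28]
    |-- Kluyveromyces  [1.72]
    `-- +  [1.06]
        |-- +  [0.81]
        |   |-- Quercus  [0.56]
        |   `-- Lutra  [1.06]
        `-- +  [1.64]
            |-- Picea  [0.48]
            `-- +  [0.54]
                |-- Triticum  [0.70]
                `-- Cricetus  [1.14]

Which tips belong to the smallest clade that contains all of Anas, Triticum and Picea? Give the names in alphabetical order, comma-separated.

Abies, Anas, Candida, Corylus, Cricetus, Kluyveromyces, Lutra, Mustela, Nyctereutes, Oryza, Picea, Puma, Quercus, Saimiri, Triticum, Ursus

Tracing Anas: it sits inside (Anas,Mustela).
Tracing Triticum: it sits inside (Triticum,Cricetus).
Tracing Picea: it sits inside (Picea,(Triticum,Cricetus)).
The smallest clade enclosing all 3 is the whole tree (their MRCA is the root), so the answer is all 16 tips in alphabetical order.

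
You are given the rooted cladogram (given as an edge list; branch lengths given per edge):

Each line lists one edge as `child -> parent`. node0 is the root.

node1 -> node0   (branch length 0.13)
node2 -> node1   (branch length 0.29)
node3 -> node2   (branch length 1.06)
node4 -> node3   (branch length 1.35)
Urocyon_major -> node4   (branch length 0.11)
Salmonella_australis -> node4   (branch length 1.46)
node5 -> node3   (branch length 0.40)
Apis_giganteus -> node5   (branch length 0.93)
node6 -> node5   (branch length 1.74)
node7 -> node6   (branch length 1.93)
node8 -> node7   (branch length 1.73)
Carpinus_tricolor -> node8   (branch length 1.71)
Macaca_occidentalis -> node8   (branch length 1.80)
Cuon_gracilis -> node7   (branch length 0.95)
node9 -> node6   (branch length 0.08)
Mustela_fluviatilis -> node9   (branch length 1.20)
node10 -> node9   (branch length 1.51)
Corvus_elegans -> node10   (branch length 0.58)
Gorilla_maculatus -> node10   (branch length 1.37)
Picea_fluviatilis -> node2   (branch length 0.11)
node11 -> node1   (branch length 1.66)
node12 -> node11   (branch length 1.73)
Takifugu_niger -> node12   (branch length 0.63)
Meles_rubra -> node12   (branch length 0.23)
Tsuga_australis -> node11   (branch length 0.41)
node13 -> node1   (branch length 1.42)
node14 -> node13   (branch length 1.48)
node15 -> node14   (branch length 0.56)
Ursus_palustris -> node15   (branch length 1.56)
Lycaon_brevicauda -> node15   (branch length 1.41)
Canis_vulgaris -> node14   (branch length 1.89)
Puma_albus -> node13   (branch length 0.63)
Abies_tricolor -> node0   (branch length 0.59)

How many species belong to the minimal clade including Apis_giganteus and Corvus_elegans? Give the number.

The MRCA of Apis_giganteus and Corvus_elegans is the node subtending (Apis_giganteus,(((Carpinus_tricolor,Macaca_occidentalis),Cuon_gracilis),(Mustela_fluviatilis,(Corvus_elegans,Gorilla_maculatus)))).
That clade contains 7 terminal taxa: Apis_giganteus, Carpinus_tricolor, Corvus_elegans, Cuon_gracilis, Gorilla_maculatus, Macaca_occidentalis, Mustela_fluviatilis.

7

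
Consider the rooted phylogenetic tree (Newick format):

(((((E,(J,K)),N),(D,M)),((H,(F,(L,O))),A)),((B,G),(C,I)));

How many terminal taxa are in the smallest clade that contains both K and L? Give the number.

11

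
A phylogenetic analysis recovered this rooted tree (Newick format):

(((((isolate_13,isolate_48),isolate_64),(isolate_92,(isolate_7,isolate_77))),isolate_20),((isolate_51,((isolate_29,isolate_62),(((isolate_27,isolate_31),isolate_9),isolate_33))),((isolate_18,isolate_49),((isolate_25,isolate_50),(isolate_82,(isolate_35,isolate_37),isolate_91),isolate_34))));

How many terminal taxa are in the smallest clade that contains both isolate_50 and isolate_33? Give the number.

The MRCA of isolate_50 and isolate_33 is the node subtending ((isolate_51,((isolate_29,isolate_62),(((isolate_27,isolate_31),isolate_9),isolate_33))),((isolate_18,isolate_49),((isolate_25,isolate_50),(isolate_82,(isolate_35,isolate_37),isolate_91),isolate_34))).
That clade contains 16 terminal taxa: isolate_18, isolate_25, isolate_27, isolate_29, isolate_31, isolate_33, isolate_34, isolate_35, isolate_37, isolate_49, isolate_50, isolate_51, isolate_62, isolate_82, isolate_9, isolate_91.

16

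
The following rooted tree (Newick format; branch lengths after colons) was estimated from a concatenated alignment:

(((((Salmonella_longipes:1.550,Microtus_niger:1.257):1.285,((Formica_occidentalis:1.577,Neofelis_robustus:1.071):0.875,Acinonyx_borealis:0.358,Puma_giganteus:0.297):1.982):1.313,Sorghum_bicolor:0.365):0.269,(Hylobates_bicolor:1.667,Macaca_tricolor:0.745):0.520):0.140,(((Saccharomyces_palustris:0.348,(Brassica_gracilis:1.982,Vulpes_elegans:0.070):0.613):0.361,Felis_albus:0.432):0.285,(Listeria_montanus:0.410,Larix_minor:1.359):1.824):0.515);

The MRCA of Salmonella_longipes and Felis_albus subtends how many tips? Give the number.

15

The MRCA of Salmonella_longipes and Felis_albus is the root, so the clade is the entire tree.
That clade contains 15 terminal taxa: Acinonyx_borealis, Brassica_gracilis, Felis_albus, Formica_occidentalis, Hylobates_bicolor, Larix_minor, Listeria_montanus, Macaca_tricolor, Microtus_niger, Neofelis_robustus, Puma_giganteus, Saccharomyces_palustris, Salmonella_longipes, Sorghum_bicolor, Vulpes_elegans.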